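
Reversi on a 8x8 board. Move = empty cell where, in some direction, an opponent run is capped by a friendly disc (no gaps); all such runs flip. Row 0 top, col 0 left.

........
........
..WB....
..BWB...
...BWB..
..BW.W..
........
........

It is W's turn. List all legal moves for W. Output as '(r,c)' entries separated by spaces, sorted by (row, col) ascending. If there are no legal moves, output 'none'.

Answer: (1,3) (2,4) (3,1) (3,5) (4,2) (4,6) (5,1)

Derivation:
(1,2): no bracket -> illegal
(1,3): flips 1 -> legal
(1,4): no bracket -> illegal
(2,1): no bracket -> illegal
(2,4): flips 2 -> legal
(2,5): no bracket -> illegal
(3,1): flips 1 -> legal
(3,5): flips 2 -> legal
(3,6): no bracket -> illegal
(4,1): no bracket -> illegal
(4,2): flips 2 -> legal
(4,6): flips 1 -> legal
(5,1): flips 1 -> legal
(5,4): no bracket -> illegal
(5,6): no bracket -> illegal
(6,1): no bracket -> illegal
(6,2): no bracket -> illegal
(6,3): no bracket -> illegal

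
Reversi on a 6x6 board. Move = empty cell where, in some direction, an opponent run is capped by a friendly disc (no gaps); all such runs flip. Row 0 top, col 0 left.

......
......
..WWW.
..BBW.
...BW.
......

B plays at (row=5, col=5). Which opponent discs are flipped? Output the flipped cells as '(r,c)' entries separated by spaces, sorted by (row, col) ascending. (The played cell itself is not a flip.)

Answer: (4,4)

Derivation:
Dir NW: opp run (4,4) capped by B -> flip
Dir N: first cell '.' (not opp) -> no flip
Dir NE: edge -> no flip
Dir W: first cell '.' (not opp) -> no flip
Dir E: edge -> no flip
Dir SW: edge -> no flip
Dir S: edge -> no flip
Dir SE: edge -> no flip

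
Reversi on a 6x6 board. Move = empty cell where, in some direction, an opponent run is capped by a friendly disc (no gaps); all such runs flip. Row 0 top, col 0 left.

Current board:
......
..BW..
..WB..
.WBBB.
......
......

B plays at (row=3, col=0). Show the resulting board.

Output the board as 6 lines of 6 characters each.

Answer: ......
..BW..
..WB..
BBBBB.
......
......

Derivation:
Place B at (3,0); scan 8 dirs for brackets.
Dir NW: edge -> no flip
Dir N: first cell '.' (not opp) -> no flip
Dir NE: first cell '.' (not opp) -> no flip
Dir W: edge -> no flip
Dir E: opp run (3,1) capped by B -> flip
Dir SW: edge -> no flip
Dir S: first cell '.' (not opp) -> no flip
Dir SE: first cell '.' (not opp) -> no flip
All flips: (3,1)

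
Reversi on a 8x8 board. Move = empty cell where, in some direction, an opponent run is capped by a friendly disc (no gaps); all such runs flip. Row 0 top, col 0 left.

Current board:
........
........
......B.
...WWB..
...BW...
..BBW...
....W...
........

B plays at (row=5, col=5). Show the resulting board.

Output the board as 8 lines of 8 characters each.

Place B at (5,5); scan 8 dirs for brackets.
Dir NW: opp run (4,4) (3,3), next='.' -> no flip
Dir N: first cell '.' (not opp) -> no flip
Dir NE: first cell '.' (not opp) -> no flip
Dir W: opp run (5,4) capped by B -> flip
Dir E: first cell '.' (not opp) -> no flip
Dir SW: opp run (6,4), next='.' -> no flip
Dir S: first cell '.' (not opp) -> no flip
Dir SE: first cell '.' (not opp) -> no flip
All flips: (5,4)

Answer: ........
........
......B.
...WWB..
...BW...
..BBBB..
....W...
........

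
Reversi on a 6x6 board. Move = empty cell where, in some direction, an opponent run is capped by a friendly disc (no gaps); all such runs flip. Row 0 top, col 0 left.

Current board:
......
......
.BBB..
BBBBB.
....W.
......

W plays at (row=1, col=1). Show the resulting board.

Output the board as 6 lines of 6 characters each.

Answer: ......
.W....
.BWB..
BBBWB.
....W.
......

Derivation:
Place W at (1,1); scan 8 dirs for brackets.
Dir NW: first cell '.' (not opp) -> no flip
Dir N: first cell '.' (not opp) -> no flip
Dir NE: first cell '.' (not opp) -> no flip
Dir W: first cell '.' (not opp) -> no flip
Dir E: first cell '.' (not opp) -> no flip
Dir SW: first cell '.' (not opp) -> no flip
Dir S: opp run (2,1) (3,1), next='.' -> no flip
Dir SE: opp run (2,2) (3,3) capped by W -> flip
All flips: (2,2) (3,3)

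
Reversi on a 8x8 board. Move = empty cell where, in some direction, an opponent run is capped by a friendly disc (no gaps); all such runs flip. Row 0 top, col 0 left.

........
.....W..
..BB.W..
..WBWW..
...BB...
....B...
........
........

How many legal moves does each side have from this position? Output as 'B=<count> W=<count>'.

-- B to move --
(0,4): no bracket -> illegal
(0,5): no bracket -> illegal
(0,6): no bracket -> illegal
(1,4): no bracket -> illegal
(1,6): flips 2 -> legal
(2,1): flips 1 -> legal
(2,4): flips 1 -> legal
(2,6): flips 1 -> legal
(3,1): flips 1 -> legal
(3,6): flips 2 -> legal
(4,1): flips 1 -> legal
(4,2): flips 1 -> legal
(4,5): flips 1 -> legal
(4,6): no bracket -> illegal
B mobility = 9
-- W to move --
(1,1): no bracket -> illegal
(1,2): flips 2 -> legal
(1,3): no bracket -> illegal
(1,4): flips 1 -> legal
(2,1): no bracket -> illegal
(2,4): no bracket -> illegal
(3,1): no bracket -> illegal
(4,2): no bracket -> illegal
(4,5): no bracket -> illegal
(5,2): flips 1 -> legal
(5,3): flips 1 -> legal
(5,5): no bracket -> illegal
(6,3): no bracket -> illegal
(6,4): flips 2 -> legal
(6,5): flips 2 -> legal
W mobility = 6

Answer: B=9 W=6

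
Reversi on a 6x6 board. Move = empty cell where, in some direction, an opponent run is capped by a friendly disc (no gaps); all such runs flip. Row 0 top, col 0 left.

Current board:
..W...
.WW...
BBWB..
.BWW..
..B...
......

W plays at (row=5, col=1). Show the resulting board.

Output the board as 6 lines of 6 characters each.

Place W at (5,1); scan 8 dirs for brackets.
Dir NW: first cell '.' (not opp) -> no flip
Dir N: first cell '.' (not opp) -> no flip
Dir NE: opp run (4,2) capped by W -> flip
Dir W: first cell '.' (not opp) -> no flip
Dir E: first cell '.' (not opp) -> no flip
Dir SW: edge -> no flip
Dir S: edge -> no flip
Dir SE: edge -> no flip
All flips: (4,2)

Answer: ..W...
.WW...
BBWB..
.BWW..
..W...
.W....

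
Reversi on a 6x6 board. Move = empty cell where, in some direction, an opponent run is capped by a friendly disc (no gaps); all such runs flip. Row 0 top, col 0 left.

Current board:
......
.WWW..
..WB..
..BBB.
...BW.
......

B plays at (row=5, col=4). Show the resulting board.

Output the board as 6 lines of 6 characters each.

Place B at (5,4); scan 8 dirs for brackets.
Dir NW: first cell 'B' (not opp) -> no flip
Dir N: opp run (4,4) capped by B -> flip
Dir NE: first cell '.' (not opp) -> no flip
Dir W: first cell '.' (not opp) -> no flip
Dir E: first cell '.' (not opp) -> no flip
Dir SW: edge -> no flip
Dir S: edge -> no flip
Dir SE: edge -> no flip
All flips: (4,4)

Answer: ......
.WWW..
..WB..
..BBB.
...BB.
....B.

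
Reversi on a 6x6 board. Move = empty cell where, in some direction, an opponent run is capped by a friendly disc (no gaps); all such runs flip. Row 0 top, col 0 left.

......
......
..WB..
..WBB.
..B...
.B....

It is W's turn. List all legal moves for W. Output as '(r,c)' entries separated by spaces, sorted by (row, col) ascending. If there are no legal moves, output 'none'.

Answer: (1,4) (2,4) (3,5) (4,4) (5,2)

Derivation:
(1,2): no bracket -> illegal
(1,3): no bracket -> illegal
(1,4): flips 1 -> legal
(2,4): flips 1 -> legal
(2,5): no bracket -> illegal
(3,1): no bracket -> illegal
(3,5): flips 2 -> legal
(4,0): no bracket -> illegal
(4,1): no bracket -> illegal
(4,3): no bracket -> illegal
(4,4): flips 1 -> legal
(4,5): no bracket -> illegal
(5,0): no bracket -> illegal
(5,2): flips 1 -> legal
(5,3): no bracket -> illegal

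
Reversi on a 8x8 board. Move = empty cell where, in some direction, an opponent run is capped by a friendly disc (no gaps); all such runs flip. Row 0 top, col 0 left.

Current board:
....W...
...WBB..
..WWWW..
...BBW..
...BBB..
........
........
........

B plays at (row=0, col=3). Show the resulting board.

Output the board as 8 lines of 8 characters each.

Place B at (0,3); scan 8 dirs for brackets.
Dir NW: edge -> no flip
Dir N: edge -> no flip
Dir NE: edge -> no flip
Dir W: first cell '.' (not opp) -> no flip
Dir E: opp run (0,4), next='.' -> no flip
Dir SW: first cell '.' (not opp) -> no flip
Dir S: opp run (1,3) (2,3) capped by B -> flip
Dir SE: first cell 'B' (not opp) -> no flip
All flips: (1,3) (2,3)

Answer: ...BW...
...BBB..
..WBWW..
...BBW..
...BBB..
........
........
........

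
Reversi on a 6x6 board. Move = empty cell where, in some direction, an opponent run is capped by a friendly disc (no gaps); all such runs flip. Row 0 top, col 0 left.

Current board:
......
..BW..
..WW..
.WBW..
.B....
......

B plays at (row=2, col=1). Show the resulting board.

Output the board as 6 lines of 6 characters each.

Place B at (2,1); scan 8 dirs for brackets.
Dir NW: first cell '.' (not opp) -> no flip
Dir N: first cell '.' (not opp) -> no flip
Dir NE: first cell 'B' (not opp) -> no flip
Dir W: first cell '.' (not opp) -> no flip
Dir E: opp run (2,2) (2,3), next='.' -> no flip
Dir SW: first cell '.' (not opp) -> no flip
Dir S: opp run (3,1) capped by B -> flip
Dir SE: first cell 'B' (not opp) -> no flip
All flips: (3,1)

Answer: ......
..BW..
.BWW..
.BBW..
.B....
......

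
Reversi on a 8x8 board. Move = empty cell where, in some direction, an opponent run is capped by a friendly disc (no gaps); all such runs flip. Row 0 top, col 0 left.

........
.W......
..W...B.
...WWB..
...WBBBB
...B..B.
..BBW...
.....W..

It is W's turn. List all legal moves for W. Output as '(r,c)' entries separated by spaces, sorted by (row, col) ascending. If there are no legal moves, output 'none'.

(1,5): no bracket -> illegal
(1,6): no bracket -> illegal
(1,7): no bracket -> illegal
(2,4): no bracket -> illegal
(2,5): no bracket -> illegal
(2,7): no bracket -> illegal
(3,6): flips 1 -> legal
(3,7): no bracket -> illegal
(4,2): flips 1 -> legal
(5,1): no bracket -> illegal
(5,2): no bracket -> illegal
(5,4): flips 1 -> legal
(5,5): flips 1 -> legal
(5,7): no bracket -> illegal
(6,1): flips 2 -> legal
(6,5): no bracket -> illegal
(6,6): no bracket -> illegal
(6,7): flips 2 -> legal
(7,1): no bracket -> illegal
(7,2): no bracket -> illegal
(7,3): flips 2 -> legal
(7,4): no bracket -> illegal

Answer: (3,6) (4,2) (5,4) (5,5) (6,1) (6,7) (7,3)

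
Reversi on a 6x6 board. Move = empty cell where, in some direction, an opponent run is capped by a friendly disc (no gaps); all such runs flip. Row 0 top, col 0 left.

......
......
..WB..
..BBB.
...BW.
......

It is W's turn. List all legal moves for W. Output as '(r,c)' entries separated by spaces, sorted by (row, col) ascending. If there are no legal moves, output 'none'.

(1,2): no bracket -> illegal
(1,3): no bracket -> illegal
(1,4): no bracket -> illegal
(2,1): no bracket -> illegal
(2,4): flips 2 -> legal
(2,5): no bracket -> illegal
(3,1): no bracket -> illegal
(3,5): no bracket -> illegal
(4,1): no bracket -> illegal
(4,2): flips 2 -> legal
(4,5): no bracket -> illegal
(5,2): no bracket -> illegal
(5,3): no bracket -> illegal
(5,4): no bracket -> illegal

Answer: (2,4) (4,2)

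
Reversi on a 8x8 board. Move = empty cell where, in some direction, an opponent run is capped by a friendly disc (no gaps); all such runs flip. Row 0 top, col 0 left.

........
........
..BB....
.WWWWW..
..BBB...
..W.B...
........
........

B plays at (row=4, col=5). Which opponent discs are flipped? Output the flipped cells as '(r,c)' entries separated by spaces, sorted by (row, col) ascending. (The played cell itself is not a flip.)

Answer: (3,4)

Derivation:
Dir NW: opp run (3,4) capped by B -> flip
Dir N: opp run (3,5), next='.' -> no flip
Dir NE: first cell '.' (not opp) -> no flip
Dir W: first cell 'B' (not opp) -> no flip
Dir E: first cell '.' (not opp) -> no flip
Dir SW: first cell 'B' (not opp) -> no flip
Dir S: first cell '.' (not opp) -> no flip
Dir SE: first cell '.' (not opp) -> no flip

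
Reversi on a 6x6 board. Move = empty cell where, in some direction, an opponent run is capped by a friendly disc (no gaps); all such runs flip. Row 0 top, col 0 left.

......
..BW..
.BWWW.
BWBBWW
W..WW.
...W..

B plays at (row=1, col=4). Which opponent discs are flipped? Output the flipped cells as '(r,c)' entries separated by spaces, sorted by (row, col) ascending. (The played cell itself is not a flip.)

Answer: (1,3) (2,3)

Derivation:
Dir NW: first cell '.' (not opp) -> no flip
Dir N: first cell '.' (not opp) -> no flip
Dir NE: first cell '.' (not opp) -> no flip
Dir W: opp run (1,3) capped by B -> flip
Dir E: first cell '.' (not opp) -> no flip
Dir SW: opp run (2,3) capped by B -> flip
Dir S: opp run (2,4) (3,4) (4,4), next='.' -> no flip
Dir SE: first cell '.' (not opp) -> no flip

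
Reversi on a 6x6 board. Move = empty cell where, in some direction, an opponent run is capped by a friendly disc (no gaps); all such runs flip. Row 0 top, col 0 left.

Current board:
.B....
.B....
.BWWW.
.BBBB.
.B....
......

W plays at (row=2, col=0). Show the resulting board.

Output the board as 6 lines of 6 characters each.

Answer: .B....
.B....
WWWWW.
.BBBB.
.B....
......

Derivation:
Place W at (2,0); scan 8 dirs for brackets.
Dir NW: edge -> no flip
Dir N: first cell '.' (not opp) -> no flip
Dir NE: opp run (1,1), next='.' -> no flip
Dir W: edge -> no flip
Dir E: opp run (2,1) capped by W -> flip
Dir SW: edge -> no flip
Dir S: first cell '.' (not opp) -> no flip
Dir SE: opp run (3,1), next='.' -> no flip
All flips: (2,1)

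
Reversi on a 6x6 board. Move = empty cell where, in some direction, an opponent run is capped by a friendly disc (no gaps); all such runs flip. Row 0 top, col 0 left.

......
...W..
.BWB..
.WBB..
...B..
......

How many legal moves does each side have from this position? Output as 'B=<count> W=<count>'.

-- B to move --
(0,2): no bracket -> illegal
(0,3): flips 1 -> legal
(0,4): no bracket -> illegal
(1,1): flips 1 -> legal
(1,2): flips 1 -> legal
(1,4): no bracket -> illegal
(2,0): no bracket -> illegal
(2,4): no bracket -> illegal
(3,0): flips 1 -> legal
(4,0): no bracket -> illegal
(4,1): flips 1 -> legal
(4,2): no bracket -> illegal
B mobility = 5
-- W to move --
(1,0): no bracket -> illegal
(1,1): flips 1 -> legal
(1,2): no bracket -> illegal
(1,4): no bracket -> illegal
(2,0): flips 1 -> legal
(2,4): flips 1 -> legal
(3,0): no bracket -> illegal
(3,4): flips 2 -> legal
(4,1): no bracket -> illegal
(4,2): flips 1 -> legal
(4,4): flips 1 -> legal
(5,2): no bracket -> illegal
(5,3): flips 3 -> legal
(5,4): no bracket -> illegal
W mobility = 7

Answer: B=5 W=7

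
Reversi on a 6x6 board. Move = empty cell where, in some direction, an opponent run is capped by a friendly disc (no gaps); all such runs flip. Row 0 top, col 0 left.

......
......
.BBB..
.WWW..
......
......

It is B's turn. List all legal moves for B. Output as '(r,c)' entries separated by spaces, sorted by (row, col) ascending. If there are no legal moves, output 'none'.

(2,0): no bracket -> illegal
(2,4): no bracket -> illegal
(3,0): no bracket -> illegal
(3,4): no bracket -> illegal
(4,0): flips 1 -> legal
(4,1): flips 2 -> legal
(4,2): flips 1 -> legal
(4,3): flips 2 -> legal
(4,4): flips 1 -> legal

Answer: (4,0) (4,1) (4,2) (4,3) (4,4)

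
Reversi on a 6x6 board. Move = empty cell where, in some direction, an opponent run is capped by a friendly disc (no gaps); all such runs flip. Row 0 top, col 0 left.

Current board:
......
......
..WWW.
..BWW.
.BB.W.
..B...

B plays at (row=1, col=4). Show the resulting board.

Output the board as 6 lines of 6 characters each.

Answer: ......
....B.
..WBW.
..BWW.
.BB.W.
..B...

Derivation:
Place B at (1,4); scan 8 dirs for brackets.
Dir NW: first cell '.' (not opp) -> no flip
Dir N: first cell '.' (not opp) -> no flip
Dir NE: first cell '.' (not opp) -> no flip
Dir W: first cell '.' (not opp) -> no flip
Dir E: first cell '.' (not opp) -> no flip
Dir SW: opp run (2,3) capped by B -> flip
Dir S: opp run (2,4) (3,4) (4,4), next='.' -> no flip
Dir SE: first cell '.' (not opp) -> no flip
All flips: (2,3)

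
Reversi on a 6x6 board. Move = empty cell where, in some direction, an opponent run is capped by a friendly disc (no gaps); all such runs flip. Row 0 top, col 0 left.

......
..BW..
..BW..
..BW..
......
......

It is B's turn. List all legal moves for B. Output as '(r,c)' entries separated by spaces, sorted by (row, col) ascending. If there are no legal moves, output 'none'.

Answer: (0,4) (1,4) (2,4) (3,4) (4,4)

Derivation:
(0,2): no bracket -> illegal
(0,3): no bracket -> illegal
(0,4): flips 1 -> legal
(1,4): flips 2 -> legal
(2,4): flips 1 -> legal
(3,4): flips 2 -> legal
(4,2): no bracket -> illegal
(4,3): no bracket -> illegal
(4,4): flips 1 -> legal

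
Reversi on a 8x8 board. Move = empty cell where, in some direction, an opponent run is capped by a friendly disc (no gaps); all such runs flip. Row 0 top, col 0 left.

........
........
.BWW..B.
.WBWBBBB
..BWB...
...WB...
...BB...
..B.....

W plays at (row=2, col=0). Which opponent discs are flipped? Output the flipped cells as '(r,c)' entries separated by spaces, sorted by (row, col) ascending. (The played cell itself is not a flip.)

Answer: (2,1)

Derivation:
Dir NW: edge -> no flip
Dir N: first cell '.' (not opp) -> no flip
Dir NE: first cell '.' (not opp) -> no flip
Dir W: edge -> no flip
Dir E: opp run (2,1) capped by W -> flip
Dir SW: edge -> no flip
Dir S: first cell '.' (not opp) -> no flip
Dir SE: first cell 'W' (not opp) -> no flip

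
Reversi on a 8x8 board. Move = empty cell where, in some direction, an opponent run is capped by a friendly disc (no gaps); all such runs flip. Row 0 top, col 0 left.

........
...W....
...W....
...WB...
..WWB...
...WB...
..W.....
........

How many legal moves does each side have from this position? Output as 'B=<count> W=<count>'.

-- B to move --
(0,2): no bracket -> illegal
(0,3): no bracket -> illegal
(0,4): no bracket -> illegal
(1,2): flips 1 -> legal
(1,4): no bracket -> illegal
(2,2): flips 1 -> legal
(2,4): no bracket -> illegal
(3,1): no bracket -> illegal
(3,2): flips 2 -> legal
(4,1): flips 2 -> legal
(5,1): no bracket -> illegal
(5,2): flips 2 -> legal
(6,1): no bracket -> illegal
(6,3): no bracket -> illegal
(6,4): no bracket -> illegal
(7,1): flips 2 -> legal
(7,2): no bracket -> illegal
(7,3): no bracket -> illegal
B mobility = 6
-- W to move --
(2,4): no bracket -> illegal
(2,5): flips 1 -> legal
(3,5): flips 2 -> legal
(4,5): flips 2 -> legal
(5,5): flips 2 -> legal
(6,3): no bracket -> illegal
(6,4): no bracket -> illegal
(6,5): flips 1 -> legal
W mobility = 5

Answer: B=6 W=5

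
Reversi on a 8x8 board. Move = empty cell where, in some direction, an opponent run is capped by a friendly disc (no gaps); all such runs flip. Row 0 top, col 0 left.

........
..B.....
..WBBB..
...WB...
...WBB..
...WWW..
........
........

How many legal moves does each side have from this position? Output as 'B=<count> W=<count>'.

-- B to move --
(1,1): flips 2 -> legal
(1,3): no bracket -> illegal
(2,1): flips 1 -> legal
(3,1): no bracket -> illegal
(3,2): flips 2 -> legal
(4,2): flips 2 -> legal
(4,6): no bracket -> illegal
(5,2): flips 1 -> legal
(5,6): no bracket -> illegal
(6,2): flips 1 -> legal
(6,3): flips 4 -> legal
(6,4): flips 1 -> legal
(6,5): flips 1 -> legal
(6,6): flips 1 -> legal
B mobility = 10
-- W to move --
(0,1): no bracket -> illegal
(0,2): flips 1 -> legal
(0,3): no bracket -> illegal
(1,1): no bracket -> illegal
(1,3): flips 1 -> legal
(1,4): flips 3 -> legal
(1,5): flips 1 -> legal
(1,6): flips 2 -> legal
(2,1): no bracket -> illegal
(2,6): flips 3 -> legal
(3,2): no bracket -> illegal
(3,5): flips 3 -> legal
(3,6): flips 1 -> legal
(4,6): flips 2 -> legal
(5,6): no bracket -> illegal
W mobility = 9

Answer: B=10 W=9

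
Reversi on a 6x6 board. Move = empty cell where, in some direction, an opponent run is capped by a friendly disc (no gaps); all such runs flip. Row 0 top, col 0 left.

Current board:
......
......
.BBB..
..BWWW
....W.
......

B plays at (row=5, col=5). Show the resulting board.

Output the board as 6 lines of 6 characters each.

Answer: ......
......
.BBB..
..BBWW
....B.
.....B

Derivation:
Place B at (5,5); scan 8 dirs for brackets.
Dir NW: opp run (4,4) (3,3) capped by B -> flip
Dir N: first cell '.' (not opp) -> no flip
Dir NE: edge -> no flip
Dir W: first cell '.' (not opp) -> no flip
Dir E: edge -> no flip
Dir SW: edge -> no flip
Dir S: edge -> no flip
Dir SE: edge -> no flip
All flips: (3,3) (4,4)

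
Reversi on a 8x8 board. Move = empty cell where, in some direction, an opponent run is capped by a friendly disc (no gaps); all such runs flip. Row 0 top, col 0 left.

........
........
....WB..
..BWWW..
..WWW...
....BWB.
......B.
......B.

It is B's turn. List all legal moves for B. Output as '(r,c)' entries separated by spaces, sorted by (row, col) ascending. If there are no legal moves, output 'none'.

Answer: (1,4) (2,2) (2,3) (3,6) (4,5) (5,2)

Derivation:
(1,3): no bracket -> illegal
(1,4): flips 3 -> legal
(1,5): no bracket -> illegal
(2,2): flips 3 -> legal
(2,3): flips 1 -> legal
(2,6): no bracket -> illegal
(3,1): no bracket -> illegal
(3,6): flips 3 -> legal
(4,1): no bracket -> illegal
(4,5): flips 1 -> legal
(4,6): no bracket -> illegal
(5,1): no bracket -> illegal
(5,2): flips 3 -> legal
(5,3): no bracket -> illegal
(6,4): no bracket -> illegal
(6,5): no bracket -> illegal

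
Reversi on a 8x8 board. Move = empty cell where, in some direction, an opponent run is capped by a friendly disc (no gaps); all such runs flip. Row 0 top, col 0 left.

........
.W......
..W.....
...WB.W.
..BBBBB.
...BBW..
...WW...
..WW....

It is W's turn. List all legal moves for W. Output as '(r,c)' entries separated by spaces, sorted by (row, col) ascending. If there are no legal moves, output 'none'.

Answer: (2,4) (3,1) (3,5) (3,7) (5,1) (5,2) (5,6)

Derivation:
(2,3): no bracket -> illegal
(2,4): flips 3 -> legal
(2,5): no bracket -> illegal
(3,1): flips 2 -> legal
(3,2): no bracket -> illegal
(3,5): flips 2 -> legal
(3,7): flips 1 -> legal
(4,1): no bracket -> illegal
(4,7): no bracket -> illegal
(5,1): flips 1 -> legal
(5,2): flips 2 -> legal
(5,6): flips 1 -> legal
(5,7): no bracket -> illegal
(6,2): no bracket -> illegal
(6,5): no bracket -> illegal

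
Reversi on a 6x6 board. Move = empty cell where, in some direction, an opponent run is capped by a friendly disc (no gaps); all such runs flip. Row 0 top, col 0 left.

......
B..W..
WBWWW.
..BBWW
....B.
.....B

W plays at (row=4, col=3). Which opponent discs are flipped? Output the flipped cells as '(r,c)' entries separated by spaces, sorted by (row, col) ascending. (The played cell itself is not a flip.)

Dir NW: opp run (3,2) (2,1) (1,0), next=edge -> no flip
Dir N: opp run (3,3) capped by W -> flip
Dir NE: first cell 'W' (not opp) -> no flip
Dir W: first cell '.' (not opp) -> no flip
Dir E: opp run (4,4), next='.' -> no flip
Dir SW: first cell '.' (not opp) -> no flip
Dir S: first cell '.' (not opp) -> no flip
Dir SE: first cell '.' (not opp) -> no flip

Answer: (3,3)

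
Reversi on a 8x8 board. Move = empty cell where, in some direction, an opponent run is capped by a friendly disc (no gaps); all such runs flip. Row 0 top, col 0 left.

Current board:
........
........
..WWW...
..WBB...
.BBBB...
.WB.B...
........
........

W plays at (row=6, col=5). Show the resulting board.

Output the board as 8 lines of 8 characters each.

Answer: ........
........
..WWW...
..WBB...
.BBWB...
.WB.W...
.....W..
........

Derivation:
Place W at (6,5); scan 8 dirs for brackets.
Dir NW: opp run (5,4) (4,3) capped by W -> flip
Dir N: first cell '.' (not opp) -> no flip
Dir NE: first cell '.' (not opp) -> no flip
Dir W: first cell '.' (not opp) -> no flip
Dir E: first cell '.' (not opp) -> no flip
Dir SW: first cell '.' (not opp) -> no flip
Dir S: first cell '.' (not opp) -> no flip
Dir SE: first cell '.' (not opp) -> no flip
All flips: (4,3) (5,4)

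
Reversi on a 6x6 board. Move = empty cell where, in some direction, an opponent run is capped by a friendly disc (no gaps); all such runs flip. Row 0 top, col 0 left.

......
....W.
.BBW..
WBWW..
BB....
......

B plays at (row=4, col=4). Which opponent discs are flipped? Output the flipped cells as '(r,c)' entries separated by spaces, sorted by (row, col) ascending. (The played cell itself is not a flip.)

Answer: (3,3)

Derivation:
Dir NW: opp run (3,3) capped by B -> flip
Dir N: first cell '.' (not opp) -> no flip
Dir NE: first cell '.' (not opp) -> no flip
Dir W: first cell '.' (not opp) -> no flip
Dir E: first cell '.' (not opp) -> no flip
Dir SW: first cell '.' (not opp) -> no flip
Dir S: first cell '.' (not opp) -> no flip
Dir SE: first cell '.' (not opp) -> no flip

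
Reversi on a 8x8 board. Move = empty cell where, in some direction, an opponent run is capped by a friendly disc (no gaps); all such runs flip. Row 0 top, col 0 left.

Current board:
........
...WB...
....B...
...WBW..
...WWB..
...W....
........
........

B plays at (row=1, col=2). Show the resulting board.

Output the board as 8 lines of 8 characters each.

Answer: ........
..BBB...
....B...
...WBW..
...WWB..
...W....
........
........

Derivation:
Place B at (1,2); scan 8 dirs for brackets.
Dir NW: first cell '.' (not opp) -> no flip
Dir N: first cell '.' (not opp) -> no flip
Dir NE: first cell '.' (not opp) -> no flip
Dir W: first cell '.' (not opp) -> no flip
Dir E: opp run (1,3) capped by B -> flip
Dir SW: first cell '.' (not opp) -> no flip
Dir S: first cell '.' (not opp) -> no flip
Dir SE: first cell '.' (not opp) -> no flip
All flips: (1,3)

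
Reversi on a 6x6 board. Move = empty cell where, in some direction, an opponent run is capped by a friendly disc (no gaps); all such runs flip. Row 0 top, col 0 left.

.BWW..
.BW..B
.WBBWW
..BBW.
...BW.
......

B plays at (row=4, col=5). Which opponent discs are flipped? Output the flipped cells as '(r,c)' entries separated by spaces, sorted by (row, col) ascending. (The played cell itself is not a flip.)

Dir NW: opp run (3,4) capped by B -> flip
Dir N: first cell '.' (not opp) -> no flip
Dir NE: edge -> no flip
Dir W: opp run (4,4) capped by B -> flip
Dir E: edge -> no flip
Dir SW: first cell '.' (not opp) -> no flip
Dir S: first cell '.' (not opp) -> no flip
Dir SE: edge -> no flip

Answer: (3,4) (4,4)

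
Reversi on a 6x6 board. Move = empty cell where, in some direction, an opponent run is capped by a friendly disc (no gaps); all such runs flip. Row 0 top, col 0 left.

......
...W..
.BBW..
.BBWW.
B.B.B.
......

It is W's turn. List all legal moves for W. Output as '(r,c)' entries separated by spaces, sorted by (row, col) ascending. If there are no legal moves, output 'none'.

Answer: (1,1) (2,0) (3,0) (4,1) (5,1) (5,4) (5,5)

Derivation:
(1,0): no bracket -> illegal
(1,1): flips 1 -> legal
(1,2): no bracket -> illegal
(2,0): flips 2 -> legal
(3,0): flips 2 -> legal
(3,5): no bracket -> illegal
(4,1): flips 1 -> legal
(4,3): no bracket -> illegal
(4,5): no bracket -> illegal
(5,0): no bracket -> illegal
(5,1): flips 1 -> legal
(5,2): no bracket -> illegal
(5,3): no bracket -> illegal
(5,4): flips 1 -> legal
(5,5): flips 1 -> legal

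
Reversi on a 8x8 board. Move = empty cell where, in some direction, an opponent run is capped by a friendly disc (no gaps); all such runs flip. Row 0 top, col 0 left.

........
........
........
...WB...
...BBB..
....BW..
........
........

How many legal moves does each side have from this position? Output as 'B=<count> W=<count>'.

-- B to move --
(2,2): flips 1 -> legal
(2,3): flips 1 -> legal
(2,4): no bracket -> illegal
(3,2): flips 1 -> legal
(4,2): no bracket -> illegal
(4,6): no bracket -> illegal
(5,6): flips 1 -> legal
(6,4): no bracket -> illegal
(6,5): flips 1 -> legal
(6,6): flips 1 -> legal
B mobility = 6
-- W to move --
(2,3): no bracket -> illegal
(2,4): no bracket -> illegal
(2,5): no bracket -> illegal
(3,2): no bracket -> illegal
(3,5): flips 2 -> legal
(3,6): no bracket -> illegal
(4,2): no bracket -> illegal
(4,6): no bracket -> illegal
(5,2): no bracket -> illegal
(5,3): flips 2 -> legal
(5,6): no bracket -> illegal
(6,3): no bracket -> illegal
(6,4): no bracket -> illegal
(6,5): no bracket -> illegal
W mobility = 2

Answer: B=6 W=2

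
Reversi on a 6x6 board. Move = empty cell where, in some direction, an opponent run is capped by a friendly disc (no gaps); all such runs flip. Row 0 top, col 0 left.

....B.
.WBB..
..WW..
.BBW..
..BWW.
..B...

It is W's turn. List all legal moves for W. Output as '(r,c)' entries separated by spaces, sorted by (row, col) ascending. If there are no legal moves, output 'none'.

(0,1): flips 1 -> legal
(0,2): flips 1 -> legal
(0,3): flips 1 -> legal
(0,5): no bracket -> illegal
(1,4): flips 2 -> legal
(1,5): no bracket -> illegal
(2,0): no bracket -> illegal
(2,1): flips 1 -> legal
(2,4): no bracket -> illegal
(3,0): flips 2 -> legal
(4,0): flips 1 -> legal
(4,1): flips 2 -> legal
(5,1): flips 1 -> legal
(5,3): no bracket -> illegal

Answer: (0,1) (0,2) (0,3) (1,4) (2,1) (3,0) (4,0) (4,1) (5,1)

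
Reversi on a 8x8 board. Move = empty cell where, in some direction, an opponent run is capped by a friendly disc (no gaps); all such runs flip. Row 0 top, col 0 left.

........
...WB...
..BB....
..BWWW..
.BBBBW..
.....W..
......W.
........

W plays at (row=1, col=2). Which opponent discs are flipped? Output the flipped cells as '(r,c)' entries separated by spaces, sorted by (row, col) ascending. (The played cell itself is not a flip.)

Dir NW: first cell '.' (not opp) -> no flip
Dir N: first cell '.' (not opp) -> no flip
Dir NE: first cell '.' (not opp) -> no flip
Dir W: first cell '.' (not opp) -> no flip
Dir E: first cell 'W' (not opp) -> no flip
Dir SW: first cell '.' (not opp) -> no flip
Dir S: opp run (2,2) (3,2) (4,2), next='.' -> no flip
Dir SE: opp run (2,3) capped by W -> flip

Answer: (2,3)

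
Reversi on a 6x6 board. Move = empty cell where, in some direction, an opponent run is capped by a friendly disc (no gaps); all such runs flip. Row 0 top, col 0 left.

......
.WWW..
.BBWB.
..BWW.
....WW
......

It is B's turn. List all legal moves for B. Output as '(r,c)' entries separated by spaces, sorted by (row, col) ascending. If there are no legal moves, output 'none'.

(0,0): flips 1 -> legal
(0,1): flips 1 -> legal
(0,2): flips 2 -> legal
(0,3): flips 1 -> legal
(0,4): flips 1 -> legal
(1,0): no bracket -> illegal
(1,4): flips 1 -> legal
(2,0): no bracket -> illegal
(2,5): no bracket -> illegal
(3,5): flips 2 -> legal
(4,2): flips 1 -> legal
(4,3): no bracket -> illegal
(5,3): no bracket -> illegal
(5,4): flips 2 -> legal
(5,5): flips 2 -> legal

Answer: (0,0) (0,1) (0,2) (0,3) (0,4) (1,4) (3,5) (4,2) (5,4) (5,5)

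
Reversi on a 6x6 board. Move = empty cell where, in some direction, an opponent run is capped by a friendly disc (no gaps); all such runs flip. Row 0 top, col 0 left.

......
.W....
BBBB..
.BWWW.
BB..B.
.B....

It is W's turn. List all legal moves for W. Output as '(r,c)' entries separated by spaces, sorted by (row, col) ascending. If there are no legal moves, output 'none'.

(1,0): flips 1 -> legal
(1,2): flips 2 -> legal
(1,3): flips 1 -> legal
(1,4): flips 1 -> legal
(2,4): no bracket -> illegal
(3,0): flips 1 -> legal
(3,5): no bracket -> illegal
(4,2): no bracket -> illegal
(4,3): no bracket -> illegal
(4,5): no bracket -> illegal
(5,0): flips 1 -> legal
(5,2): no bracket -> illegal
(5,3): no bracket -> illegal
(5,4): flips 1 -> legal
(5,5): flips 1 -> legal

Answer: (1,0) (1,2) (1,3) (1,4) (3,0) (5,0) (5,4) (5,5)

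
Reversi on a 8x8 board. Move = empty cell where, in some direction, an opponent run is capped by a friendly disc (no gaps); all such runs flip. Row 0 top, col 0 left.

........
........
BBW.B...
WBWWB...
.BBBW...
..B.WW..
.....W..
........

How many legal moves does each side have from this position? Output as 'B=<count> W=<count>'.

Answer: B=7 W=11

Derivation:
-- B to move --
(1,1): no bracket -> illegal
(1,2): flips 2 -> legal
(1,3): flips 1 -> legal
(2,3): flips 3 -> legal
(3,5): no bracket -> illegal
(4,0): flips 1 -> legal
(4,5): flips 1 -> legal
(4,6): no bracket -> illegal
(5,3): no bracket -> illegal
(5,6): no bracket -> illegal
(6,3): no bracket -> illegal
(6,4): flips 2 -> legal
(6,6): no bracket -> illegal
(7,4): no bracket -> illegal
(7,5): no bracket -> illegal
(7,6): flips 2 -> legal
B mobility = 7
-- W to move --
(1,0): flips 2 -> legal
(1,1): no bracket -> illegal
(1,2): flips 1 -> legal
(1,3): no bracket -> illegal
(1,4): flips 2 -> legal
(1,5): flips 1 -> legal
(2,3): no bracket -> illegal
(2,5): no bracket -> illegal
(3,5): flips 1 -> legal
(4,0): flips 4 -> legal
(4,5): no bracket -> illegal
(5,0): flips 1 -> legal
(5,1): flips 1 -> legal
(5,3): flips 1 -> legal
(6,1): no bracket -> illegal
(6,2): flips 2 -> legal
(6,3): flips 2 -> legal
W mobility = 11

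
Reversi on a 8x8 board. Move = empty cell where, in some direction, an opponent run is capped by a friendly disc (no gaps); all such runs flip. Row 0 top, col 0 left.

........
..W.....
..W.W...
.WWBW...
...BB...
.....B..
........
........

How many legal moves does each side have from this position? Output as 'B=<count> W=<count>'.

Answer: B=7 W=4

Derivation:
-- B to move --
(0,1): no bracket -> illegal
(0,2): no bracket -> illegal
(0,3): no bracket -> illegal
(1,1): flips 1 -> legal
(1,3): no bracket -> illegal
(1,4): flips 2 -> legal
(1,5): flips 1 -> legal
(2,0): no bracket -> illegal
(2,1): flips 1 -> legal
(2,3): no bracket -> illegal
(2,5): flips 1 -> legal
(3,0): flips 2 -> legal
(3,5): flips 1 -> legal
(4,0): no bracket -> illegal
(4,1): no bracket -> illegal
(4,2): no bracket -> illegal
(4,5): no bracket -> illegal
B mobility = 7
-- W to move --
(2,3): no bracket -> illegal
(3,5): no bracket -> illegal
(4,2): flips 1 -> legal
(4,5): no bracket -> illegal
(4,6): no bracket -> illegal
(5,2): flips 1 -> legal
(5,3): no bracket -> illegal
(5,4): flips 2 -> legal
(5,6): no bracket -> illegal
(6,4): no bracket -> illegal
(6,5): no bracket -> illegal
(6,6): flips 3 -> legal
W mobility = 4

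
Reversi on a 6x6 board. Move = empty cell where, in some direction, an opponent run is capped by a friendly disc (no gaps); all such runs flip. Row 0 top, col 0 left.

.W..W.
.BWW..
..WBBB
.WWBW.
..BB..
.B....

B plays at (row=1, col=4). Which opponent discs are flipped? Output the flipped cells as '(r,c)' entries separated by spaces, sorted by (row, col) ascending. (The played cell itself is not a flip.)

Dir NW: first cell '.' (not opp) -> no flip
Dir N: opp run (0,4), next=edge -> no flip
Dir NE: first cell '.' (not opp) -> no flip
Dir W: opp run (1,3) (1,2) capped by B -> flip
Dir E: first cell '.' (not opp) -> no flip
Dir SW: first cell 'B' (not opp) -> no flip
Dir S: first cell 'B' (not opp) -> no flip
Dir SE: first cell 'B' (not opp) -> no flip

Answer: (1,2) (1,3)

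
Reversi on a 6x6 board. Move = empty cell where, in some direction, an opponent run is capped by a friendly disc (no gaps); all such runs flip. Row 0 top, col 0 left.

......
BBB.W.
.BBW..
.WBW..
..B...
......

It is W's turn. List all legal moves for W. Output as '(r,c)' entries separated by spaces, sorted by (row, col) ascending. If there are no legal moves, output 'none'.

(0,0): flips 2 -> legal
(0,1): flips 3 -> legal
(0,2): no bracket -> illegal
(0,3): no bracket -> illegal
(1,3): flips 1 -> legal
(2,0): flips 2 -> legal
(3,0): no bracket -> illegal
(4,1): flips 1 -> legal
(4,3): no bracket -> illegal
(5,1): flips 1 -> legal
(5,2): no bracket -> illegal
(5,3): flips 1 -> legal

Answer: (0,0) (0,1) (1,3) (2,0) (4,1) (5,1) (5,3)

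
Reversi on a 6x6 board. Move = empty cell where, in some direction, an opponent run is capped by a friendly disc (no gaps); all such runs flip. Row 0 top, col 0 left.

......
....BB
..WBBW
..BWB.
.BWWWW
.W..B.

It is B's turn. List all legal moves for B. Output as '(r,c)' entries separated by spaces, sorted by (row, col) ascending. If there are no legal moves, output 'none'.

(1,1): no bracket -> illegal
(1,2): flips 1 -> legal
(1,3): no bracket -> illegal
(2,1): flips 1 -> legal
(3,1): no bracket -> illegal
(3,5): flips 1 -> legal
(4,0): no bracket -> illegal
(5,0): no bracket -> illegal
(5,2): flips 2 -> legal
(5,3): flips 2 -> legal
(5,5): no bracket -> illegal

Answer: (1,2) (2,1) (3,5) (5,2) (5,3)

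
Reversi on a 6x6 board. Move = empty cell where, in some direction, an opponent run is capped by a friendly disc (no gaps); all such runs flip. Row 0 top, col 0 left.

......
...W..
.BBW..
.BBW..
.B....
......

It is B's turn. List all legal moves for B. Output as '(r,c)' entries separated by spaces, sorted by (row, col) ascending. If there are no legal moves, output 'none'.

(0,2): no bracket -> illegal
(0,3): no bracket -> illegal
(0,4): flips 1 -> legal
(1,2): no bracket -> illegal
(1,4): flips 1 -> legal
(2,4): flips 1 -> legal
(3,4): flips 1 -> legal
(4,2): no bracket -> illegal
(4,3): no bracket -> illegal
(4,4): flips 1 -> legal

Answer: (0,4) (1,4) (2,4) (3,4) (4,4)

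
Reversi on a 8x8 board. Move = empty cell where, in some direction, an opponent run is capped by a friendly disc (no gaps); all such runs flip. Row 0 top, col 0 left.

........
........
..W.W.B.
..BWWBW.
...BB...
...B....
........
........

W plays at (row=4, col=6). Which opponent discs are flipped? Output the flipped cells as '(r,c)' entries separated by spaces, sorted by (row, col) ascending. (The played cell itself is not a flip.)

Answer: (3,5)

Derivation:
Dir NW: opp run (3,5) capped by W -> flip
Dir N: first cell 'W' (not opp) -> no flip
Dir NE: first cell '.' (not opp) -> no flip
Dir W: first cell '.' (not opp) -> no flip
Dir E: first cell '.' (not opp) -> no flip
Dir SW: first cell '.' (not opp) -> no flip
Dir S: first cell '.' (not opp) -> no flip
Dir SE: first cell '.' (not opp) -> no flip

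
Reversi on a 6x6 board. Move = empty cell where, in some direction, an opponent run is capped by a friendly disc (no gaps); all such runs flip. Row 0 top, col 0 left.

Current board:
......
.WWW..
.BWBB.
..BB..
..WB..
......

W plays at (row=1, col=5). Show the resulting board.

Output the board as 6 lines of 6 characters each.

Answer: ......
.WWW.W
.BWBW.
..BW..
..WB..
......

Derivation:
Place W at (1,5); scan 8 dirs for brackets.
Dir NW: first cell '.' (not opp) -> no flip
Dir N: first cell '.' (not opp) -> no flip
Dir NE: edge -> no flip
Dir W: first cell '.' (not opp) -> no flip
Dir E: edge -> no flip
Dir SW: opp run (2,4) (3,3) capped by W -> flip
Dir S: first cell '.' (not opp) -> no flip
Dir SE: edge -> no flip
All flips: (2,4) (3,3)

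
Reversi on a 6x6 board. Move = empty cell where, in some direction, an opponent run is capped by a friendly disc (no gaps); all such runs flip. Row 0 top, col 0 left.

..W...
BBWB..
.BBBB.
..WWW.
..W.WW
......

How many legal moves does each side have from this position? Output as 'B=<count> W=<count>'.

Answer: B=8 W=7

Derivation:
-- B to move --
(0,1): flips 1 -> legal
(0,3): flips 1 -> legal
(2,5): no bracket -> illegal
(3,1): no bracket -> illegal
(3,5): no bracket -> illegal
(4,1): flips 1 -> legal
(4,3): flips 2 -> legal
(5,1): flips 2 -> legal
(5,2): flips 2 -> legal
(5,3): no bracket -> illegal
(5,4): flips 2 -> legal
(5,5): flips 2 -> legal
B mobility = 8
-- W to move --
(0,0): flips 2 -> legal
(0,1): no bracket -> illegal
(0,3): flips 2 -> legal
(0,4): no bracket -> illegal
(1,4): flips 3 -> legal
(1,5): flips 1 -> legal
(2,0): flips 1 -> legal
(2,5): no bracket -> illegal
(3,0): flips 1 -> legal
(3,1): no bracket -> illegal
(3,5): flips 2 -> legal
W mobility = 7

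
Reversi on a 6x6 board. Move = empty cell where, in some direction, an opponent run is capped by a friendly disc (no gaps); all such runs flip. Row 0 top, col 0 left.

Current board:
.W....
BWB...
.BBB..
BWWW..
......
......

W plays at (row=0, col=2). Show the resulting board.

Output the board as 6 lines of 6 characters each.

Place W at (0,2); scan 8 dirs for brackets.
Dir NW: edge -> no flip
Dir N: edge -> no flip
Dir NE: edge -> no flip
Dir W: first cell 'W' (not opp) -> no flip
Dir E: first cell '.' (not opp) -> no flip
Dir SW: first cell 'W' (not opp) -> no flip
Dir S: opp run (1,2) (2,2) capped by W -> flip
Dir SE: first cell '.' (not opp) -> no flip
All flips: (1,2) (2,2)

Answer: .WW...
BWW...
.BWB..
BWWW..
......
......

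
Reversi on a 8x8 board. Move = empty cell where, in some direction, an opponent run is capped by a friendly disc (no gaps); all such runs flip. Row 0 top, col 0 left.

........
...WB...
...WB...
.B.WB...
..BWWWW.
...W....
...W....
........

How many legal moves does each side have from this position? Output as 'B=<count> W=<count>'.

-- B to move --
(0,2): flips 1 -> legal
(0,3): no bracket -> illegal
(0,4): no bracket -> illegal
(1,2): flips 2 -> legal
(2,2): flips 1 -> legal
(3,2): flips 2 -> legal
(3,5): no bracket -> illegal
(3,6): no bracket -> illegal
(3,7): no bracket -> illegal
(4,7): flips 4 -> legal
(5,2): flips 1 -> legal
(5,4): flips 1 -> legal
(5,5): no bracket -> illegal
(5,6): flips 1 -> legal
(5,7): no bracket -> illegal
(6,2): no bracket -> illegal
(6,4): flips 1 -> legal
(7,2): no bracket -> illegal
(7,3): no bracket -> illegal
(7,4): no bracket -> illegal
B mobility = 9
-- W to move --
(0,3): no bracket -> illegal
(0,4): flips 3 -> legal
(0,5): flips 1 -> legal
(1,5): flips 2 -> legal
(2,0): flips 2 -> legal
(2,1): no bracket -> illegal
(2,2): no bracket -> illegal
(2,5): flips 2 -> legal
(3,0): no bracket -> illegal
(3,2): no bracket -> illegal
(3,5): flips 2 -> legal
(4,0): no bracket -> illegal
(4,1): flips 1 -> legal
(5,1): flips 1 -> legal
(5,2): no bracket -> illegal
W mobility = 8

Answer: B=9 W=8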